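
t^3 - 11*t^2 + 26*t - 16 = (t - 8)*(t - 2)*(t - 1)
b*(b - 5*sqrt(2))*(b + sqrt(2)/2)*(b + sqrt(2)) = b^4 - 7*sqrt(2)*b^3/2 - 14*b^2 - 5*sqrt(2)*b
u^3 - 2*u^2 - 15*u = u*(u - 5)*(u + 3)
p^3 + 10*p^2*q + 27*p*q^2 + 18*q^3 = (p + q)*(p + 3*q)*(p + 6*q)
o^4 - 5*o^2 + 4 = (o - 2)*(o - 1)*(o + 1)*(o + 2)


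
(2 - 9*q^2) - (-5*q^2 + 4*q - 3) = -4*q^2 - 4*q + 5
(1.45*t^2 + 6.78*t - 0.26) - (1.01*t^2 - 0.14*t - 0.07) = 0.44*t^2 + 6.92*t - 0.19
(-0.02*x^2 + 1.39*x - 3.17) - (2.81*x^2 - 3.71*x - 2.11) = -2.83*x^2 + 5.1*x - 1.06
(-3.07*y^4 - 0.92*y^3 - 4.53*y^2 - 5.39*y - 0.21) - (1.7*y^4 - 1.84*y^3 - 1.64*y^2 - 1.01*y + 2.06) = -4.77*y^4 + 0.92*y^3 - 2.89*y^2 - 4.38*y - 2.27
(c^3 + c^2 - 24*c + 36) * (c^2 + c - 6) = c^5 + 2*c^4 - 29*c^3 + 6*c^2 + 180*c - 216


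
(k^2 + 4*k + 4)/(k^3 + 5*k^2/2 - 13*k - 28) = 2*(k + 2)/(2*k^2 + k - 28)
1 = 1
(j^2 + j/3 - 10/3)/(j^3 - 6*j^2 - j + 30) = (j - 5/3)/(j^2 - 8*j + 15)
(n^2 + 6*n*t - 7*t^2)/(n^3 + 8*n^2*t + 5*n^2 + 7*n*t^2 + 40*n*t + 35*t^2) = (n - t)/(n^2 + n*t + 5*n + 5*t)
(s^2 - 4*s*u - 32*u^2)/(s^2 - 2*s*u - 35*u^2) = (-s^2 + 4*s*u + 32*u^2)/(-s^2 + 2*s*u + 35*u^2)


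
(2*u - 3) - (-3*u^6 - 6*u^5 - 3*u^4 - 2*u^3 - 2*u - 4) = 3*u^6 + 6*u^5 + 3*u^4 + 2*u^3 + 4*u + 1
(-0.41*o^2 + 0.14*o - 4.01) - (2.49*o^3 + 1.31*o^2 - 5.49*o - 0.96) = -2.49*o^3 - 1.72*o^2 + 5.63*o - 3.05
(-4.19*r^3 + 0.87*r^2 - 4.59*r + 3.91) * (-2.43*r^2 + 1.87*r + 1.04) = 10.1817*r^5 - 9.9494*r^4 + 8.423*r^3 - 17.1798*r^2 + 2.5381*r + 4.0664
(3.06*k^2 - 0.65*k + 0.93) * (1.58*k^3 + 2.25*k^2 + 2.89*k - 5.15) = 4.8348*k^5 + 5.858*k^4 + 8.8503*k^3 - 15.545*k^2 + 6.0352*k - 4.7895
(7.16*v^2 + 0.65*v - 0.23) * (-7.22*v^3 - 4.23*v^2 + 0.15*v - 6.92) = -51.6952*v^5 - 34.9798*v^4 - 0.0148999999999999*v^3 - 48.4768*v^2 - 4.5325*v + 1.5916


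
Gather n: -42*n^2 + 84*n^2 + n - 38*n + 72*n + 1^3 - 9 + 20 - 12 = 42*n^2 + 35*n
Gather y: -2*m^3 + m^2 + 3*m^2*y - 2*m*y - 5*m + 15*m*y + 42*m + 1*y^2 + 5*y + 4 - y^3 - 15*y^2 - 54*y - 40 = -2*m^3 + m^2 + 37*m - y^3 - 14*y^2 + y*(3*m^2 + 13*m - 49) - 36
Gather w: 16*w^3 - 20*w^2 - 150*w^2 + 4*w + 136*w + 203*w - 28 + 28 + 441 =16*w^3 - 170*w^2 + 343*w + 441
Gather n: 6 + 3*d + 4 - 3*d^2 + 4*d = -3*d^2 + 7*d + 10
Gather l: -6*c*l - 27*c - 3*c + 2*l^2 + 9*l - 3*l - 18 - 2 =-30*c + 2*l^2 + l*(6 - 6*c) - 20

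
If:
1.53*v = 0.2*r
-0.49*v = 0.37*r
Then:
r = 0.00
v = 0.00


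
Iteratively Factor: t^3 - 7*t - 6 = (t + 2)*(t^2 - 2*t - 3) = (t - 3)*(t + 2)*(t + 1)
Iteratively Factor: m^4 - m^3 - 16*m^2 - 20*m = (m)*(m^3 - m^2 - 16*m - 20) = m*(m - 5)*(m^2 + 4*m + 4) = m*(m - 5)*(m + 2)*(m + 2)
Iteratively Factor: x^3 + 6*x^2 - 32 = (x + 4)*(x^2 + 2*x - 8) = (x + 4)^2*(x - 2)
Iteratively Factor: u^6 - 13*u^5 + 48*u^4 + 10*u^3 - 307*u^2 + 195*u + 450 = (u - 3)*(u^5 - 10*u^4 + 18*u^3 + 64*u^2 - 115*u - 150) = (u - 5)*(u - 3)*(u^4 - 5*u^3 - 7*u^2 + 29*u + 30) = (u - 5)*(u - 3)*(u + 1)*(u^3 - 6*u^2 - u + 30) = (u - 5)*(u - 3)^2*(u + 1)*(u^2 - 3*u - 10) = (u - 5)^2*(u - 3)^2*(u + 1)*(u + 2)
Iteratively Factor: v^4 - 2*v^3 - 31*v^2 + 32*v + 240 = (v - 5)*(v^3 + 3*v^2 - 16*v - 48) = (v - 5)*(v - 4)*(v^2 + 7*v + 12) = (v - 5)*(v - 4)*(v + 3)*(v + 4)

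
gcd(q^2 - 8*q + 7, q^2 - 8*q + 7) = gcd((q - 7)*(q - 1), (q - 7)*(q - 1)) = q^2 - 8*q + 7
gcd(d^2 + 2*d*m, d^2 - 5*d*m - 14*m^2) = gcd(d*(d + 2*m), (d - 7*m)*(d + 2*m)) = d + 2*m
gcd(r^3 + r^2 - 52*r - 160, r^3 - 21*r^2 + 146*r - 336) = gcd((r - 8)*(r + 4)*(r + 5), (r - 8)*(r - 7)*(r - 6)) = r - 8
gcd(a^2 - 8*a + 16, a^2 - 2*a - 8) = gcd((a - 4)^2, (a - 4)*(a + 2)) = a - 4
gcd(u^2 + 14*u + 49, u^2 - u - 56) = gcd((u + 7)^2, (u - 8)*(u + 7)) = u + 7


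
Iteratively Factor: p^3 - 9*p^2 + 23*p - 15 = (p - 1)*(p^2 - 8*p + 15) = (p - 5)*(p - 1)*(p - 3)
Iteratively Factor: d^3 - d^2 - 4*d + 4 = (d + 2)*(d^2 - 3*d + 2) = (d - 2)*(d + 2)*(d - 1)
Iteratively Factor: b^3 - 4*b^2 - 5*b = (b + 1)*(b^2 - 5*b) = (b - 5)*(b + 1)*(b)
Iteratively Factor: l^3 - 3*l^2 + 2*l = (l)*(l^2 - 3*l + 2) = l*(l - 1)*(l - 2)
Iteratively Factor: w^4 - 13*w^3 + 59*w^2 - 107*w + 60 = (w - 4)*(w^3 - 9*w^2 + 23*w - 15) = (w - 5)*(w - 4)*(w^2 - 4*w + 3) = (w - 5)*(w - 4)*(w - 1)*(w - 3)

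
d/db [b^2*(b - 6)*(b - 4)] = 2*b*(2*b^2 - 15*b + 24)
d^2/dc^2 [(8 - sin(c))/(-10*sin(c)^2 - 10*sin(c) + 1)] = (-100*sin(c)^5 + 3300*sin(c)^4 + 2540*sin(c)^3 - 3690*sin(c)^2 - 4661*sin(c) - 1740)/(10*sin(c)^2 + 10*sin(c) - 1)^3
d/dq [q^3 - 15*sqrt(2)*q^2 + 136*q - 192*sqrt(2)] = 3*q^2 - 30*sqrt(2)*q + 136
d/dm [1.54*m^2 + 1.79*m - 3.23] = 3.08*m + 1.79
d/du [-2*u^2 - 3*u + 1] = -4*u - 3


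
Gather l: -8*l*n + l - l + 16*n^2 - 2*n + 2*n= -8*l*n + 16*n^2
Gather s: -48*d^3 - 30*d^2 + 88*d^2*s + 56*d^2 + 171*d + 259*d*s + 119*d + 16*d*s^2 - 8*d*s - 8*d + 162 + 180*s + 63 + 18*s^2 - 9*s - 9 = -48*d^3 + 26*d^2 + 282*d + s^2*(16*d + 18) + s*(88*d^2 + 251*d + 171) + 216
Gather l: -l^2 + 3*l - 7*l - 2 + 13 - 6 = -l^2 - 4*l + 5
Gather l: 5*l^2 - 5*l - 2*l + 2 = 5*l^2 - 7*l + 2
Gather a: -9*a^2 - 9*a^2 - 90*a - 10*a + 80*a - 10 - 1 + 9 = -18*a^2 - 20*a - 2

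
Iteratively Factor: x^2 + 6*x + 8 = (x + 4)*(x + 2)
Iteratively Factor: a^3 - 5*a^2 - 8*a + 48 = (a - 4)*(a^2 - a - 12) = (a - 4)^2*(a + 3)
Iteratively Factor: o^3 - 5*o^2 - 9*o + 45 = (o + 3)*(o^2 - 8*o + 15) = (o - 3)*(o + 3)*(o - 5)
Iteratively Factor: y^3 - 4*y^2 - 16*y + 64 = (y - 4)*(y^2 - 16) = (y - 4)^2*(y + 4)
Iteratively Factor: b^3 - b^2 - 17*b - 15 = (b - 5)*(b^2 + 4*b + 3) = (b - 5)*(b + 3)*(b + 1)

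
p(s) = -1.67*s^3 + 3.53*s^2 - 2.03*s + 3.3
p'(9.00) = -344.30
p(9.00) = -946.47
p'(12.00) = -638.75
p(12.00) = -2398.50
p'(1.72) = -4.71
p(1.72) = 1.75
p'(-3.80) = -101.20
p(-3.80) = 153.62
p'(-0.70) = -9.43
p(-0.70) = 7.02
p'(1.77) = -5.23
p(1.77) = 1.51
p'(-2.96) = -66.82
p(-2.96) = 83.55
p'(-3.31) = -80.29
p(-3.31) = 109.26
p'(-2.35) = -46.29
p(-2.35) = 49.24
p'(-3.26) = -78.29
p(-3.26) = 105.29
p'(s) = -5.01*s^2 + 7.06*s - 2.03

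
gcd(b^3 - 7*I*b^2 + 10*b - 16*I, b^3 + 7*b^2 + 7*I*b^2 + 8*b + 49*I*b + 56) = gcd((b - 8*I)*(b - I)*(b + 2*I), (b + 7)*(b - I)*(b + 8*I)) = b - I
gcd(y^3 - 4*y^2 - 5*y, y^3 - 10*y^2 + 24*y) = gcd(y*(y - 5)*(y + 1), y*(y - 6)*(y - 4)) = y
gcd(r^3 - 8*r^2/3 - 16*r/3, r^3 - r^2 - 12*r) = r^2 - 4*r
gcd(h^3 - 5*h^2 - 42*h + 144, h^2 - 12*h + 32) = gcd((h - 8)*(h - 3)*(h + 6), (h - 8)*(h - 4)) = h - 8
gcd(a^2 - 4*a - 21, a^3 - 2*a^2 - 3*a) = 1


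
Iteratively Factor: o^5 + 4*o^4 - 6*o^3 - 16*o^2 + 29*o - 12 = (o + 3)*(o^4 + o^3 - 9*o^2 + 11*o - 4) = (o - 1)*(o + 3)*(o^3 + 2*o^2 - 7*o + 4) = (o - 1)^2*(o + 3)*(o^2 + 3*o - 4) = (o - 1)^3*(o + 3)*(o + 4)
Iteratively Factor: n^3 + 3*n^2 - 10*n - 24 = (n - 3)*(n^2 + 6*n + 8) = (n - 3)*(n + 4)*(n + 2)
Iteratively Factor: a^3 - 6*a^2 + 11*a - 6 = (a - 3)*(a^2 - 3*a + 2) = (a - 3)*(a - 1)*(a - 2)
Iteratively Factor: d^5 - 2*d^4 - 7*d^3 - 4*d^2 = (d)*(d^4 - 2*d^3 - 7*d^2 - 4*d) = d*(d + 1)*(d^3 - 3*d^2 - 4*d) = d*(d - 4)*(d + 1)*(d^2 + d) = d^2*(d - 4)*(d + 1)*(d + 1)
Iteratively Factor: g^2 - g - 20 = (g + 4)*(g - 5)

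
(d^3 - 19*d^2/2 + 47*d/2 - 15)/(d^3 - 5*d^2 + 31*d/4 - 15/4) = 2*(d - 6)/(2*d - 3)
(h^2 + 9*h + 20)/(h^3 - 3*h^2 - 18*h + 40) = (h + 5)/(h^2 - 7*h + 10)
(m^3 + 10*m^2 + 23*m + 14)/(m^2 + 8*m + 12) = (m^2 + 8*m + 7)/(m + 6)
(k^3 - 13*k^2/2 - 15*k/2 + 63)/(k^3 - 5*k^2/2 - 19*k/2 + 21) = (k - 6)/(k - 2)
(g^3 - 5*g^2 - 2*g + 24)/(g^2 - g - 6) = g - 4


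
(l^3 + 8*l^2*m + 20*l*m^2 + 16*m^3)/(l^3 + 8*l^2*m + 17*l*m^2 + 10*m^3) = (l^2 + 6*l*m + 8*m^2)/(l^2 + 6*l*m + 5*m^2)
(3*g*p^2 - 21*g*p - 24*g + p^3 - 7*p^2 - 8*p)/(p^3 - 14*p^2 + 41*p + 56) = (3*g + p)/(p - 7)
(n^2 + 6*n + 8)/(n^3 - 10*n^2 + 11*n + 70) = (n + 4)/(n^2 - 12*n + 35)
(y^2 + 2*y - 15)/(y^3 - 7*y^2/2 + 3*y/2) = 2*(y + 5)/(y*(2*y - 1))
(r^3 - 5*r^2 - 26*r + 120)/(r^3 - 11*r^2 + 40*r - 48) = (r^2 - r - 30)/(r^2 - 7*r + 12)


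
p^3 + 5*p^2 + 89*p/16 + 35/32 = (p + 1/4)*(p + 5/4)*(p + 7/2)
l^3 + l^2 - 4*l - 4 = (l - 2)*(l + 1)*(l + 2)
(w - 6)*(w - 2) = w^2 - 8*w + 12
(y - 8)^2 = y^2 - 16*y + 64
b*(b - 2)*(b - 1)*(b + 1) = b^4 - 2*b^3 - b^2 + 2*b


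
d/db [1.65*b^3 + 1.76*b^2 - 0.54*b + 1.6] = 4.95*b^2 + 3.52*b - 0.54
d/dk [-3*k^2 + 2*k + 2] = 2 - 6*k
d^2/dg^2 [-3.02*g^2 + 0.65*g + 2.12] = -6.04000000000000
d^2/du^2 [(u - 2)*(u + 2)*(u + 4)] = 6*u + 8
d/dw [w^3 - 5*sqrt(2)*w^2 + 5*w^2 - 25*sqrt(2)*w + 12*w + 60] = 3*w^2 - 10*sqrt(2)*w + 10*w - 25*sqrt(2) + 12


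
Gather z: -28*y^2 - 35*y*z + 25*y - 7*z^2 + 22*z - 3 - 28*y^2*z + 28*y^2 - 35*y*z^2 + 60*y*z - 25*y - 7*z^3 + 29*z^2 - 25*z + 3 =-7*z^3 + z^2*(22 - 35*y) + z*(-28*y^2 + 25*y - 3)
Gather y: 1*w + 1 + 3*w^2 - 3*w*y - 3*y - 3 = 3*w^2 + w + y*(-3*w - 3) - 2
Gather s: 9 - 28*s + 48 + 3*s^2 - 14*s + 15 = 3*s^2 - 42*s + 72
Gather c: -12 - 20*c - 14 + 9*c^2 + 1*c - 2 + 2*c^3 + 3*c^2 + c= 2*c^3 + 12*c^2 - 18*c - 28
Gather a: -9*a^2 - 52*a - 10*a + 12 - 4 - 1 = -9*a^2 - 62*a + 7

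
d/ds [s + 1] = 1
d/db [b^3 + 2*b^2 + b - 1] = 3*b^2 + 4*b + 1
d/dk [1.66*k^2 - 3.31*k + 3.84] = 3.32*k - 3.31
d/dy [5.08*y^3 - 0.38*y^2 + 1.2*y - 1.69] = 15.24*y^2 - 0.76*y + 1.2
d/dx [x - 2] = 1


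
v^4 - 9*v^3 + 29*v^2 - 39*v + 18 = (v - 3)^2*(v - 2)*(v - 1)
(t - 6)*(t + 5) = t^2 - t - 30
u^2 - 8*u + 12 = (u - 6)*(u - 2)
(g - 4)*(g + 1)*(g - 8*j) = g^3 - 8*g^2*j - 3*g^2 + 24*g*j - 4*g + 32*j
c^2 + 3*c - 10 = (c - 2)*(c + 5)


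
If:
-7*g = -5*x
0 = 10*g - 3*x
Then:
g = 0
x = 0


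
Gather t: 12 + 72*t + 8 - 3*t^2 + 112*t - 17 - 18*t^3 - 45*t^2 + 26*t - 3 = -18*t^3 - 48*t^2 + 210*t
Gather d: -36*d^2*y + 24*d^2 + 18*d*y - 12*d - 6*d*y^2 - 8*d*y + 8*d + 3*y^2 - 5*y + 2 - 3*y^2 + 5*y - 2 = d^2*(24 - 36*y) + d*(-6*y^2 + 10*y - 4)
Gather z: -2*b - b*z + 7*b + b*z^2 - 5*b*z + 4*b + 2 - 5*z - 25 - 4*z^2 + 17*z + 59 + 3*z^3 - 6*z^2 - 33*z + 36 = 9*b + 3*z^3 + z^2*(b - 10) + z*(-6*b - 21) + 72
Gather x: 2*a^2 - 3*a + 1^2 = 2*a^2 - 3*a + 1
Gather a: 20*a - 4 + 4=20*a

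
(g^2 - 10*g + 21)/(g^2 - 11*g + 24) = (g - 7)/(g - 8)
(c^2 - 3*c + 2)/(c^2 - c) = (c - 2)/c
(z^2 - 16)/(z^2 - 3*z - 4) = (z + 4)/(z + 1)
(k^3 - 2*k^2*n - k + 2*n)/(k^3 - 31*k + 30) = (k^2 - 2*k*n + k - 2*n)/(k^2 + k - 30)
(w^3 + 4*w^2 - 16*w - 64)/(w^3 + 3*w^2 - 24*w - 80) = (w - 4)/(w - 5)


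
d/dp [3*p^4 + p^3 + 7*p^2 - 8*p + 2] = 12*p^3 + 3*p^2 + 14*p - 8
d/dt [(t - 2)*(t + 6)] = 2*t + 4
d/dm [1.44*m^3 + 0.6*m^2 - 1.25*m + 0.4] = 4.32*m^2 + 1.2*m - 1.25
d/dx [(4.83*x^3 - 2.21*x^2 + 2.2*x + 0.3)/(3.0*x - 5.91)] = (28.98*x^3 - 92.2659*x^2 + 26.1222*x - 13.902)/(9.0*x^2 - 35.46*x + 34.9281)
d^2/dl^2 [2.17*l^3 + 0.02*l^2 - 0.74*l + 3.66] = 13.02*l + 0.04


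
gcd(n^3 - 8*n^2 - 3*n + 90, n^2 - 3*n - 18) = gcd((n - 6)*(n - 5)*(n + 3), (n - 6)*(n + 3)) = n^2 - 3*n - 18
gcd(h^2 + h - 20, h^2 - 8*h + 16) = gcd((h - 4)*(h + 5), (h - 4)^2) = h - 4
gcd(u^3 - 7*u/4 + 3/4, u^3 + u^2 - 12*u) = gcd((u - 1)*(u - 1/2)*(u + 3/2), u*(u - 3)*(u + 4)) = 1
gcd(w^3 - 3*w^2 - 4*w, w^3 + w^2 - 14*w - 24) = w - 4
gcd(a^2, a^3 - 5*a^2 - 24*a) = a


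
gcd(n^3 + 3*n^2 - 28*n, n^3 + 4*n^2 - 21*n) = n^2 + 7*n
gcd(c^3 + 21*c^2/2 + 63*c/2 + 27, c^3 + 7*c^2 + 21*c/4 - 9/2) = c^2 + 15*c/2 + 9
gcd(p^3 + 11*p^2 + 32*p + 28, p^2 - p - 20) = 1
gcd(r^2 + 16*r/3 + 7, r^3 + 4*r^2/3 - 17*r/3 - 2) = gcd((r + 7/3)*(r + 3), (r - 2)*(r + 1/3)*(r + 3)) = r + 3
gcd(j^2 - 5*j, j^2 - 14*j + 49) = 1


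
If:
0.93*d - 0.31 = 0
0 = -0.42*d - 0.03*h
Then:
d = 0.33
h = -4.67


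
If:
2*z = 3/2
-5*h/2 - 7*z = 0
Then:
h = -21/10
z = 3/4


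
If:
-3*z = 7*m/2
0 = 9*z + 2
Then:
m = 4/21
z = -2/9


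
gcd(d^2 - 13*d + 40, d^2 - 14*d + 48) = d - 8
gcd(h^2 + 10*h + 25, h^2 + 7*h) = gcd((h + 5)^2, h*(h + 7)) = 1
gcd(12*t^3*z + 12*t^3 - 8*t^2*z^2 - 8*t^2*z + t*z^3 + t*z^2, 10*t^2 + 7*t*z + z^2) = 1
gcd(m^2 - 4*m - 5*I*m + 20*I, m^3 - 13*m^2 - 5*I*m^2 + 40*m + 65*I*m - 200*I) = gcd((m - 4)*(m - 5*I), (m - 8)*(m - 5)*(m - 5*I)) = m - 5*I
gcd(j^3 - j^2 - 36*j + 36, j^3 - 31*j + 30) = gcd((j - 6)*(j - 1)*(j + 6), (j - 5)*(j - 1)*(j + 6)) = j^2 + 5*j - 6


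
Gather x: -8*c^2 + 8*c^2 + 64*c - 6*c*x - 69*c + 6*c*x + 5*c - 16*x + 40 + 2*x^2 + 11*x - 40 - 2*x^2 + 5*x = 0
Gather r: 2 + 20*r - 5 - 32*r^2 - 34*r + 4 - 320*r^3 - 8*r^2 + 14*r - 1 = -320*r^3 - 40*r^2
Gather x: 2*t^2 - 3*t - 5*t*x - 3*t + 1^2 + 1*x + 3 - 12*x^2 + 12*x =2*t^2 - 6*t - 12*x^2 + x*(13 - 5*t) + 4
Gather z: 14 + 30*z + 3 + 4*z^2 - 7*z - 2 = 4*z^2 + 23*z + 15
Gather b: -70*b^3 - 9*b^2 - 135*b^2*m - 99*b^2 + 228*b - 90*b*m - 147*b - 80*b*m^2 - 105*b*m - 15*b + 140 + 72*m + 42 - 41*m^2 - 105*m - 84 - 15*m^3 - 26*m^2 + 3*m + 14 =-70*b^3 + b^2*(-135*m - 108) + b*(-80*m^2 - 195*m + 66) - 15*m^3 - 67*m^2 - 30*m + 112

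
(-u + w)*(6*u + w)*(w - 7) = -6*u^2*w + 42*u^2 + 5*u*w^2 - 35*u*w + w^3 - 7*w^2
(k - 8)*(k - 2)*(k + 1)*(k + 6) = k^4 - 3*k^3 - 48*k^2 + 52*k + 96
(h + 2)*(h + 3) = h^2 + 5*h + 6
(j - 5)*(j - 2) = j^2 - 7*j + 10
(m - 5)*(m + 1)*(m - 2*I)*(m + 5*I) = m^4 - 4*m^3 + 3*I*m^3 + 5*m^2 - 12*I*m^2 - 40*m - 15*I*m - 50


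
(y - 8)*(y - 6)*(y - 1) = y^3 - 15*y^2 + 62*y - 48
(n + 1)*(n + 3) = n^2 + 4*n + 3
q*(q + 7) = q^2 + 7*q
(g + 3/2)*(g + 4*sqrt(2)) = g^2 + 3*g/2 + 4*sqrt(2)*g + 6*sqrt(2)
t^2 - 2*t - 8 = (t - 4)*(t + 2)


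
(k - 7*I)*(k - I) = k^2 - 8*I*k - 7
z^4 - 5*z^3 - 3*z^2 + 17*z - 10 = (z - 5)*(z - 1)^2*(z + 2)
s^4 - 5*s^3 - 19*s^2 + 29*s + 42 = (s - 7)*(s - 2)*(s + 1)*(s + 3)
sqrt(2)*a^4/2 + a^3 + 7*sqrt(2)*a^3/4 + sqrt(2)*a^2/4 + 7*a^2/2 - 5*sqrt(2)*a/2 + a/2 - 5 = (a - 1)*(a + 2)*(a + 5/2)*(sqrt(2)*a/2 + 1)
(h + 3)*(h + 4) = h^2 + 7*h + 12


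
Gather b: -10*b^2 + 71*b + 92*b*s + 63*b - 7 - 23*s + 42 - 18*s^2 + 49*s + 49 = -10*b^2 + b*(92*s + 134) - 18*s^2 + 26*s + 84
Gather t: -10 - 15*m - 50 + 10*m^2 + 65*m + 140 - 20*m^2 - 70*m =-10*m^2 - 20*m + 80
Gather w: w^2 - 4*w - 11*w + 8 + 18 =w^2 - 15*w + 26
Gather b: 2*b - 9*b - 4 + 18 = 14 - 7*b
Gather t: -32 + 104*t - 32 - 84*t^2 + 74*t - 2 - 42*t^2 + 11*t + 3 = -126*t^2 + 189*t - 63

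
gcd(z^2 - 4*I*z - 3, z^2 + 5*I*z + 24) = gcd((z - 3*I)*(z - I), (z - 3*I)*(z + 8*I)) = z - 3*I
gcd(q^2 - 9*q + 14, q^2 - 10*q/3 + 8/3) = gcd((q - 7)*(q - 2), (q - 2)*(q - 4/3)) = q - 2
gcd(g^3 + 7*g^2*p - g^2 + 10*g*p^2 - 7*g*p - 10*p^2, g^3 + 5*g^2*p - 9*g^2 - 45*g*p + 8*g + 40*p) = g^2 + 5*g*p - g - 5*p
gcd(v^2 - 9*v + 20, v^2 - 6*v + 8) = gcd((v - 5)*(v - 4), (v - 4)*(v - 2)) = v - 4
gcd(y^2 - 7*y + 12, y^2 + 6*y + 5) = 1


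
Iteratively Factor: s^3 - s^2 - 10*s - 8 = (s + 1)*(s^2 - 2*s - 8) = (s + 1)*(s + 2)*(s - 4)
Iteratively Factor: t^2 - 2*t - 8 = (t - 4)*(t + 2)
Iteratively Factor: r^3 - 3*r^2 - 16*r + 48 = (r - 3)*(r^2 - 16) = (r - 4)*(r - 3)*(r + 4)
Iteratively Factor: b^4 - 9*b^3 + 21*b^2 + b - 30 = (b - 3)*(b^3 - 6*b^2 + 3*b + 10) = (b - 3)*(b + 1)*(b^2 - 7*b + 10) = (b - 3)*(b - 2)*(b + 1)*(b - 5)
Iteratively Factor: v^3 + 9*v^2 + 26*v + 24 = (v + 3)*(v^2 + 6*v + 8) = (v + 2)*(v + 3)*(v + 4)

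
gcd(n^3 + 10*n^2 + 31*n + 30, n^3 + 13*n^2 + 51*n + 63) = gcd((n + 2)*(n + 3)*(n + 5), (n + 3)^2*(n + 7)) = n + 3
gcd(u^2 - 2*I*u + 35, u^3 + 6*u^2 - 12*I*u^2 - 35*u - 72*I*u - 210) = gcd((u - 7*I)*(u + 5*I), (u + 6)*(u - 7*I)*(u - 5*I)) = u - 7*I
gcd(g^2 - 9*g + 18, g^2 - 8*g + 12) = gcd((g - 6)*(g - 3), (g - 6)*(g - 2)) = g - 6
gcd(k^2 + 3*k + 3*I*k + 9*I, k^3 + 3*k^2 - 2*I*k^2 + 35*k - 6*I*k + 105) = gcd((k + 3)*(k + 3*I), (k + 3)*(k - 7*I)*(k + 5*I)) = k + 3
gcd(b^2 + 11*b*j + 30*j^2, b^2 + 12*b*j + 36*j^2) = b + 6*j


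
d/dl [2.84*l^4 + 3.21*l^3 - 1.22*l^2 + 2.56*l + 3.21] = 11.36*l^3 + 9.63*l^2 - 2.44*l + 2.56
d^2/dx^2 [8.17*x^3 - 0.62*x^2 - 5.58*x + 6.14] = 49.02*x - 1.24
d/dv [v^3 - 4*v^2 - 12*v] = 3*v^2 - 8*v - 12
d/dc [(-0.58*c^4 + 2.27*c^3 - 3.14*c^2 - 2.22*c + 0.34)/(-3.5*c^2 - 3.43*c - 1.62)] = (4.06*c^5 - 1.9768*c^4 - 11.8138*c^3 - 8.032*c^2 + 12.5536*c + 4.7626)/(12.25*c^4 + 24.01*c^3 + 23.1049*c^2 + 11.1132*c + 2.6244)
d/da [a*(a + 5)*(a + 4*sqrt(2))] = 3*a^2 + 10*a + 8*sqrt(2)*a + 20*sqrt(2)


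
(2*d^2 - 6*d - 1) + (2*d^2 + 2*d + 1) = 4*d^2 - 4*d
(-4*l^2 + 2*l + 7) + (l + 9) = -4*l^2 + 3*l + 16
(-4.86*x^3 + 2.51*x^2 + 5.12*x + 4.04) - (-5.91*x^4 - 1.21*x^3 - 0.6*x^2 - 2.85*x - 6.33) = 5.91*x^4 - 3.65*x^3 + 3.11*x^2 + 7.97*x + 10.37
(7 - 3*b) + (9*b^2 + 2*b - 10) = 9*b^2 - b - 3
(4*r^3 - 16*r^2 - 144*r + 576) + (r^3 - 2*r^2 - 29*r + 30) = 5*r^3 - 18*r^2 - 173*r + 606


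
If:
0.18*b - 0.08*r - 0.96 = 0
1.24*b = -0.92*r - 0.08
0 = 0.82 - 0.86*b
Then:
No Solution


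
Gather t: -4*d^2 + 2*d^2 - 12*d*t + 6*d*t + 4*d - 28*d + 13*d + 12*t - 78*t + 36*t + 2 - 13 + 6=-2*d^2 - 11*d + t*(-6*d - 30) - 5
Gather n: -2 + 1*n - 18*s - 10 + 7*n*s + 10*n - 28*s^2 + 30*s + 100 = n*(7*s + 11) - 28*s^2 + 12*s + 88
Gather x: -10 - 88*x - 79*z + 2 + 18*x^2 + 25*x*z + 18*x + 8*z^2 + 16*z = 18*x^2 + x*(25*z - 70) + 8*z^2 - 63*z - 8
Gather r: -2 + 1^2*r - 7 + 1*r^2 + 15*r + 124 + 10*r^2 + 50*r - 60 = 11*r^2 + 66*r + 55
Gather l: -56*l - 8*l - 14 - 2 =-64*l - 16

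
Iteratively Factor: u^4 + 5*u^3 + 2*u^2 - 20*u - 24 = (u + 3)*(u^3 + 2*u^2 - 4*u - 8) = (u - 2)*(u + 3)*(u^2 + 4*u + 4) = (u - 2)*(u + 2)*(u + 3)*(u + 2)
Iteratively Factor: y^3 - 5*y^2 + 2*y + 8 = (y + 1)*(y^2 - 6*y + 8) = (y - 2)*(y + 1)*(y - 4)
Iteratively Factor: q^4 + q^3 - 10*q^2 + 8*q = (q - 1)*(q^3 + 2*q^2 - 8*q) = (q - 1)*(q + 4)*(q^2 - 2*q) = (q - 2)*(q - 1)*(q + 4)*(q)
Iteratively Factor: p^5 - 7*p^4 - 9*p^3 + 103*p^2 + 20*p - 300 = (p + 2)*(p^4 - 9*p^3 + 9*p^2 + 85*p - 150) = (p - 5)*(p + 2)*(p^3 - 4*p^2 - 11*p + 30) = (p - 5)^2*(p + 2)*(p^2 + p - 6) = (p - 5)^2*(p + 2)*(p + 3)*(p - 2)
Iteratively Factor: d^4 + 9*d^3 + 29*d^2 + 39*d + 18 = (d + 3)*(d^3 + 6*d^2 + 11*d + 6) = (d + 2)*(d + 3)*(d^2 + 4*d + 3) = (d + 1)*(d + 2)*(d + 3)*(d + 3)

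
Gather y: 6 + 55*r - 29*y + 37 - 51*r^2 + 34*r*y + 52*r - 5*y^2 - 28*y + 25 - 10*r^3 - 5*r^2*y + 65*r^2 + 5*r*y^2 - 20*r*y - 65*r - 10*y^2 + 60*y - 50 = -10*r^3 + 14*r^2 + 42*r + y^2*(5*r - 15) + y*(-5*r^2 + 14*r + 3) + 18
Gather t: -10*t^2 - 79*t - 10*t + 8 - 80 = -10*t^2 - 89*t - 72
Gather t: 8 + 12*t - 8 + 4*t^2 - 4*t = 4*t^2 + 8*t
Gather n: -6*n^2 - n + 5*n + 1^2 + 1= -6*n^2 + 4*n + 2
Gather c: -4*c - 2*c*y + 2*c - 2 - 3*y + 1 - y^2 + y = c*(-2*y - 2) - y^2 - 2*y - 1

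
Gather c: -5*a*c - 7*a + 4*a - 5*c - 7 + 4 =-3*a + c*(-5*a - 5) - 3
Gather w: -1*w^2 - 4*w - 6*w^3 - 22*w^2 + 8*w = -6*w^3 - 23*w^2 + 4*w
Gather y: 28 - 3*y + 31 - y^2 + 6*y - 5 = -y^2 + 3*y + 54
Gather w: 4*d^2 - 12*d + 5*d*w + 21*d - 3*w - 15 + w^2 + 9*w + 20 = 4*d^2 + 9*d + w^2 + w*(5*d + 6) + 5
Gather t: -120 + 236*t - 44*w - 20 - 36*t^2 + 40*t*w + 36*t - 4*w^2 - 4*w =-36*t^2 + t*(40*w + 272) - 4*w^2 - 48*w - 140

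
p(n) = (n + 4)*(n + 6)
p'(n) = 2*n + 10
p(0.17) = 25.73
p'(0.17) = 10.34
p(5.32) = 105.50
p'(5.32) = 20.64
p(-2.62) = 4.66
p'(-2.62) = 4.76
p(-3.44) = 1.43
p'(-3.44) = 3.12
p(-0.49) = 19.34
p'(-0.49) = 9.02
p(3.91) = 78.39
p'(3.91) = 17.82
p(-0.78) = 16.81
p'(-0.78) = 8.44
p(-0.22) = 21.85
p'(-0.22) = 9.56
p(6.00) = 120.00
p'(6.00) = 22.00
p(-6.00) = 0.00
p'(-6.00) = -2.00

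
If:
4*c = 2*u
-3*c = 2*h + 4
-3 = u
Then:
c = -3/2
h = 1/4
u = -3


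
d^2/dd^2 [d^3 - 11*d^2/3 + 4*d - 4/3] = 6*d - 22/3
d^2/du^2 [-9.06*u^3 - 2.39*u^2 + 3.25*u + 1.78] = -54.36*u - 4.78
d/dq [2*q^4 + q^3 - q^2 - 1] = q*(8*q^2 + 3*q - 2)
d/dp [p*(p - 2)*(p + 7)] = 3*p^2 + 10*p - 14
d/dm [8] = 0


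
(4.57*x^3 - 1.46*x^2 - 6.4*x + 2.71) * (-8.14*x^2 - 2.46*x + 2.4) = -37.1998*x^5 + 0.642200000000001*x^4 + 66.6556*x^3 - 9.8194*x^2 - 22.0266*x + 6.504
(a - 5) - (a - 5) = 0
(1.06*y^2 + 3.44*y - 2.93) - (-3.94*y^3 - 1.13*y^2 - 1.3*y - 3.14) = 3.94*y^3 + 2.19*y^2 + 4.74*y + 0.21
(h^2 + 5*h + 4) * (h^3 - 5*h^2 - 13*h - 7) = h^5 - 34*h^3 - 92*h^2 - 87*h - 28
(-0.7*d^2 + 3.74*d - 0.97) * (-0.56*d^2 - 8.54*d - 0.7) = 0.392*d^4 + 3.8836*d^3 - 30.9064*d^2 + 5.6658*d + 0.679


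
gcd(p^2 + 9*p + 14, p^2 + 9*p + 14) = p^2 + 9*p + 14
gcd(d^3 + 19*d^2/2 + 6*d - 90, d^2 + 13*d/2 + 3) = d + 6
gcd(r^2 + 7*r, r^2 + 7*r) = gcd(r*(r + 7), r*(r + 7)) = r^2 + 7*r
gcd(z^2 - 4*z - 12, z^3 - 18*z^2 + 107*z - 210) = z - 6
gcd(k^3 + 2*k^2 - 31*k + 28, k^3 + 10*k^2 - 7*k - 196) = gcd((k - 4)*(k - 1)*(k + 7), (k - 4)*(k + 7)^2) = k^2 + 3*k - 28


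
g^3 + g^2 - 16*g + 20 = (g - 2)^2*(g + 5)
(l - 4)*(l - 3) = l^2 - 7*l + 12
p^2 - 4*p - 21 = (p - 7)*(p + 3)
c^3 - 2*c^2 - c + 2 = (c - 2)*(c - 1)*(c + 1)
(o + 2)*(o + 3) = o^2 + 5*o + 6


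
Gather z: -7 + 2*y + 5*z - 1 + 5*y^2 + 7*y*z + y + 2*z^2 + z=5*y^2 + 3*y + 2*z^2 + z*(7*y + 6) - 8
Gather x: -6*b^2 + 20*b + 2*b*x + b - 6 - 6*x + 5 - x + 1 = -6*b^2 + 21*b + x*(2*b - 7)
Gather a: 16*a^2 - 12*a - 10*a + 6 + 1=16*a^2 - 22*a + 7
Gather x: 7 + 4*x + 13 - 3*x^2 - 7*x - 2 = -3*x^2 - 3*x + 18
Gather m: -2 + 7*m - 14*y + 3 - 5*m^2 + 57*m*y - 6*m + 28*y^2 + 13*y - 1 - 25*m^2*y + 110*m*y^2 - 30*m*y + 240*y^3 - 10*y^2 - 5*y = m^2*(-25*y - 5) + m*(110*y^2 + 27*y + 1) + 240*y^3 + 18*y^2 - 6*y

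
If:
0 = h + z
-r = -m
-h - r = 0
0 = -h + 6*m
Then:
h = 0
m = 0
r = 0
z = 0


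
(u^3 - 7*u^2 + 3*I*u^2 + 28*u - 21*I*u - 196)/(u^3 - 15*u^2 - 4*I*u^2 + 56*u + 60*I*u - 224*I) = (u + 7*I)/(u - 8)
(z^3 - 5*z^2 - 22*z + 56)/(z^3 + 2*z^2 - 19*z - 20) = (z^3 - 5*z^2 - 22*z + 56)/(z^3 + 2*z^2 - 19*z - 20)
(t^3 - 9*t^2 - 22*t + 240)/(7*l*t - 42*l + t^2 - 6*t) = (t^2 - 3*t - 40)/(7*l + t)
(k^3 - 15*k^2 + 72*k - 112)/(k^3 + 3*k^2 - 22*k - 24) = (k^2 - 11*k + 28)/(k^2 + 7*k + 6)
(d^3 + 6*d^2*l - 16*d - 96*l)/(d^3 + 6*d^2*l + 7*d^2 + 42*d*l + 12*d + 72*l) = (d - 4)/(d + 3)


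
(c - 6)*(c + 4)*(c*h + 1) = c^3*h - 2*c^2*h + c^2 - 24*c*h - 2*c - 24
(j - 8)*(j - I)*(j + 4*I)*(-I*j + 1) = -I*j^4 + 4*j^3 + 8*I*j^3 - 32*j^2 - I*j^2 + 4*j + 8*I*j - 32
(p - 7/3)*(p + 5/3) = p^2 - 2*p/3 - 35/9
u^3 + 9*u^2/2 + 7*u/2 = u*(u + 1)*(u + 7/2)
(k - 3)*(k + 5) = k^2 + 2*k - 15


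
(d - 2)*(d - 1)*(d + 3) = d^3 - 7*d + 6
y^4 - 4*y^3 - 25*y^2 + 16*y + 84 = (y - 7)*(y - 2)*(y + 2)*(y + 3)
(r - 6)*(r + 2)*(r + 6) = r^3 + 2*r^2 - 36*r - 72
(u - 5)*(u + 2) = u^2 - 3*u - 10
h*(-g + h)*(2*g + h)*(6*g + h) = -12*g^3*h + 4*g^2*h^2 + 7*g*h^3 + h^4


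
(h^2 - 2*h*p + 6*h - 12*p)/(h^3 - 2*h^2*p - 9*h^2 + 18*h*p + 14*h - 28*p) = (h + 6)/(h^2 - 9*h + 14)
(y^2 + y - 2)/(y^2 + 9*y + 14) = (y - 1)/(y + 7)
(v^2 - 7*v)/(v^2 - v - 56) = v*(7 - v)/(-v^2 + v + 56)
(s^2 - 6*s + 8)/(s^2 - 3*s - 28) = (-s^2 + 6*s - 8)/(-s^2 + 3*s + 28)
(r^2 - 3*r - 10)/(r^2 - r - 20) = (r + 2)/(r + 4)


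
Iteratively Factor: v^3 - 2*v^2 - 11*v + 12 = (v - 4)*(v^2 + 2*v - 3) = (v - 4)*(v - 1)*(v + 3)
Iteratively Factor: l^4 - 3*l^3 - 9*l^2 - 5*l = (l + 1)*(l^3 - 4*l^2 - 5*l) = (l + 1)^2*(l^2 - 5*l) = (l - 5)*(l + 1)^2*(l)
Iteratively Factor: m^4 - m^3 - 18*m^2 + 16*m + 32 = (m + 1)*(m^3 - 2*m^2 - 16*m + 32) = (m - 2)*(m + 1)*(m^2 - 16) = (m - 2)*(m + 1)*(m + 4)*(m - 4)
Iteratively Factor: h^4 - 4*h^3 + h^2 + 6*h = (h - 3)*(h^3 - h^2 - 2*h) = (h - 3)*(h + 1)*(h^2 - 2*h) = (h - 3)*(h - 2)*(h + 1)*(h)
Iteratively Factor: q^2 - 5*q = (q - 5)*(q)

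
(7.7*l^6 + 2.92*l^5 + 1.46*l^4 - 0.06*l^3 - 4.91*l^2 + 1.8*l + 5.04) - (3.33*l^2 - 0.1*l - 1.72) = 7.7*l^6 + 2.92*l^5 + 1.46*l^4 - 0.06*l^3 - 8.24*l^2 + 1.9*l + 6.76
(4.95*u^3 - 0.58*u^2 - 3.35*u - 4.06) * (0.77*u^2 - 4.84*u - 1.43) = 3.8115*u^5 - 24.4046*u^4 - 6.8508*u^3 + 13.9172*u^2 + 24.4409*u + 5.8058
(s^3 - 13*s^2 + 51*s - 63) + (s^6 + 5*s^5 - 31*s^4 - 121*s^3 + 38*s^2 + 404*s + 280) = s^6 + 5*s^5 - 31*s^4 - 120*s^3 + 25*s^2 + 455*s + 217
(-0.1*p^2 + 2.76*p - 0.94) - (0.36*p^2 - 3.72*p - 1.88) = -0.46*p^2 + 6.48*p + 0.94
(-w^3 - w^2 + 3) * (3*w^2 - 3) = -3*w^5 - 3*w^4 + 3*w^3 + 12*w^2 - 9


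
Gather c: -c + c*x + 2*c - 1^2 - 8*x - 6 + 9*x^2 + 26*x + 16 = c*(x + 1) + 9*x^2 + 18*x + 9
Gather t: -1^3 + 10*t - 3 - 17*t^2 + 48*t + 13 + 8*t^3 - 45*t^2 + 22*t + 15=8*t^3 - 62*t^2 + 80*t + 24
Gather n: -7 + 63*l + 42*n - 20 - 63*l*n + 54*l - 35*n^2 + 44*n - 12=117*l - 35*n^2 + n*(86 - 63*l) - 39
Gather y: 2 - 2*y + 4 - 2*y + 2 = 8 - 4*y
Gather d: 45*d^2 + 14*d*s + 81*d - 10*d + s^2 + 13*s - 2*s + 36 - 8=45*d^2 + d*(14*s + 71) + s^2 + 11*s + 28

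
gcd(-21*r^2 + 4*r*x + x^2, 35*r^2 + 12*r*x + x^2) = 7*r + x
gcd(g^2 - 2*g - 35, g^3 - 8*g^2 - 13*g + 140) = g - 7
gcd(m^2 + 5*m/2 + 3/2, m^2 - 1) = m + 1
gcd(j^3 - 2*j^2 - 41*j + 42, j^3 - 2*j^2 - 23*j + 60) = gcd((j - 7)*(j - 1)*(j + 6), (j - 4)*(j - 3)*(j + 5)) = 1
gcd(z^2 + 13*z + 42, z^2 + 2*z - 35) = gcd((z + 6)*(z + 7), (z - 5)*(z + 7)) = z + 7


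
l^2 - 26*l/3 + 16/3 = (l - 8)*(l - 2/3)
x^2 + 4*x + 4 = (x + 2)^2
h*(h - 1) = h^2 - h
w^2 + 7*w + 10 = (w + 2)*(w + 5)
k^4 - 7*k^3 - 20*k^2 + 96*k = k*(k - 8)*(k - 3)*(k + 4)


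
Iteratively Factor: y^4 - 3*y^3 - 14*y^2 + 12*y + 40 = (y - 2)*(y^3 - y^2 - 16*y - 20) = (y - 2)*(y + 2)*(y^2 - 3*y - 10) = (y - 2)*(y + 2)^2*(y - 5)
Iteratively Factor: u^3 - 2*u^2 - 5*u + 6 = (u + 2)*(u^2 - 4*u + 3) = (u - 1)*(u + 2)*(u - 3)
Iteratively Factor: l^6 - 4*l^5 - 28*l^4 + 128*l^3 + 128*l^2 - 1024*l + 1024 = (l + 4)*(l^5 - 8*l^4 + 4*l^3 + 112*l^2 - 320*l + 256) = (l - 2)*(l + 4)*(l^4 - 6*l^3 - 8*l^2 + 96*l - 128) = (l - 2)*(l + 4)^2*(l^3 - 10*l^2 + 32*l - 32) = (l - 4)*(l - 2)*(l + 4)^2*(l^2 - 6*l + 8) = (l - 4)^2*(l - 2)*(l + 4)^2*(l - 2)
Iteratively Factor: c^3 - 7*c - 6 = (c + 2)*(c^2 - 2*c - 3) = (c + 1)*(c + 2)*(c - 3)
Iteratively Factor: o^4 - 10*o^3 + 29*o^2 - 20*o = (o - 4)*(o^3 - 6*o^2 + 5*o) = (o - 4)*(o - 1)*(o^2 - 5*o) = o*(o - 4)*(o - 1)*(o - 5)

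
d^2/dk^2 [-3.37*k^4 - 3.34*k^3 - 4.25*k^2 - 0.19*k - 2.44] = -40.44*k^2 - 20.04*k - 8.5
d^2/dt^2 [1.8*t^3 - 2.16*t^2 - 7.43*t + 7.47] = 10.8*t - 4.32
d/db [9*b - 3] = 9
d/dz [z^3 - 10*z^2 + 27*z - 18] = 3*z^2 - 20*z + 27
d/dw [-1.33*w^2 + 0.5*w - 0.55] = 0.5 - 2.66*w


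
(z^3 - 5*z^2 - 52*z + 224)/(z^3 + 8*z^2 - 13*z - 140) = (z - 8)/(z + 5)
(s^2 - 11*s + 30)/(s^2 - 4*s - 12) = (s - 5)/(s + 2)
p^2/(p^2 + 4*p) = p/(p + 4)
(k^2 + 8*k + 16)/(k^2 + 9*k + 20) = (k + 4)/(k + 5)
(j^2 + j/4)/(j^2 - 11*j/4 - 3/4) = j/(j - 3)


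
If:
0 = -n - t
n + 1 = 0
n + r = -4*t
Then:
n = -1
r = -3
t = 1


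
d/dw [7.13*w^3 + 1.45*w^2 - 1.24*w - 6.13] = 21.39*w^2 + 2.9*w - 1.24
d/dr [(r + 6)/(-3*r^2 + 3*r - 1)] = (3*r^2 + 36*r - 19)/(9*r^4 - 18*r^3 + 15*r^2 - 6*r + 1)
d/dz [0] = 0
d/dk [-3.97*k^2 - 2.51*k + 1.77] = -7.94*k - 2.51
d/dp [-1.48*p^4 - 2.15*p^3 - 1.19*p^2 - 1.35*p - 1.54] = -5.92*p^3 - 6.45*p^2 - 2.38*p - 1.35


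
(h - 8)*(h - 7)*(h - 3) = h^3 - 18*h^2 + 101*h - 168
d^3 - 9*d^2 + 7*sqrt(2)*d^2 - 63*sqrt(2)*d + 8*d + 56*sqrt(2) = (d - 8)*(d - 1)*(d + 7*sqrt(2))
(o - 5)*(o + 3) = o^2 - 2*o - 15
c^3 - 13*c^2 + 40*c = c*(c - 8)*(c - 5)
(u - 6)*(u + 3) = u^2 - 3*u - 18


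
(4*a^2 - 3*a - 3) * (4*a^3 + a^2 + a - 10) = 16*a^5 - 8*a^4 - 11*a^3 - 46*a^2 + 27*a + 30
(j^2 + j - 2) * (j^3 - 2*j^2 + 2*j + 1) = j^5 - j^4 - 2*j^3 + 7*j^2 - 3*j - 2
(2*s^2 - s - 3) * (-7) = -14*s^2 + 7*s + 21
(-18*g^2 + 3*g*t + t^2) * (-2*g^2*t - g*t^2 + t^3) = 36*g^4*t + 12*g^3*t^2 - 23*g^2*t^3 + 2*g*t^4 + t^5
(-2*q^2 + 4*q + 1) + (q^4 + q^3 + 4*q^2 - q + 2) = q^4 + q^3 + 2*q^2 + 3*q + 3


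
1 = 1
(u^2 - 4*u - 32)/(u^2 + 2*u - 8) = (u - 8)/(u - 2)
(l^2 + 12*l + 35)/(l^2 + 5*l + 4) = (l^2 + 12*l + 35)/(l^2 + 5*l + 4)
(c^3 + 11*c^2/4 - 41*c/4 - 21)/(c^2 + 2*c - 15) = (c^2 + 23*c/4 + 7)/(c + 5)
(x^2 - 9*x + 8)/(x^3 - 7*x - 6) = (-x^2 + 9*x - 8)/(-x^3 + 7*x + 6)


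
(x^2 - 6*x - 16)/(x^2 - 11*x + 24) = (x + 2)/(x - 3)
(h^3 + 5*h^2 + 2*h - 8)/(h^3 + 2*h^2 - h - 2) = (h + 4)/(h + 1)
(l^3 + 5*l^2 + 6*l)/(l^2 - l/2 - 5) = 2*l*(l + 3)/(2*l - 5)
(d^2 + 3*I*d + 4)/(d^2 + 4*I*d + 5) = (d + 4*I)/(d + 5*I)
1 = 1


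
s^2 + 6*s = s*(s + 6)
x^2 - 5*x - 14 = (x - 7)*(x + 2)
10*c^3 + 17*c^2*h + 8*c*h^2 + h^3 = (c + h)*(2*c + h)*(5*c + h)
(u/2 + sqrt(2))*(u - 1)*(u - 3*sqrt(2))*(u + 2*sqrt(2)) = u^4/2 - u^3/2 + sqrt(2)*u^3/2 - 8*u^2 - sqrt(2)*u^2/2 - 12*sqrt(2)*u + 8*u + 12*sqrt(2)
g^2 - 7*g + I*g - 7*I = (g - 7)*(g + I)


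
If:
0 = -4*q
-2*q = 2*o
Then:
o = 0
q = 0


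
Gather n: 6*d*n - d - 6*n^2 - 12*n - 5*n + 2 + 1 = -d - 6*n^2 + n*(6*d - 17) + 3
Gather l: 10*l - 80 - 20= 10*l - 100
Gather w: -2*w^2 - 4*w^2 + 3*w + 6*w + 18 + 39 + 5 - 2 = -6*w^2 + 9*w + 60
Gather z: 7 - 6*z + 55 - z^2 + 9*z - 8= -z^2 + 3*z + 54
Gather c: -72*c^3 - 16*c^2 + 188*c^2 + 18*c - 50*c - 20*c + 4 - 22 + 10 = -72*c^3 + 172*c^2 - 52*c - 8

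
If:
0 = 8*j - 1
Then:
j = 1/8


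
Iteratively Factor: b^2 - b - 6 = (b + 2)*(b - 3)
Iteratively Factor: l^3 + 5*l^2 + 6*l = (l + 2)*(l^2 + 3*l) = (l + 2)*(l + 3)*(l)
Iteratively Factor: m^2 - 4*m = (m)*(m - 4)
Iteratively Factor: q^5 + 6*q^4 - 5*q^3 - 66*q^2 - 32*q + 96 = (q - 1)*(q^4 + 7*q^3 + 2*q^2 - 64*q - 96) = (q - 1)*(q + 4)*(q^3 + 3*q^2 - 10*q - 24) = (q - 3)*(q - 1)*(q + 4)*(q^2 + 6*q + 8) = (q - 3)*(q - 1)*(q + 2)*(q + 4)*(q + 4)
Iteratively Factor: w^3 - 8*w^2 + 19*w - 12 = (w - 1)*(w^2 - 7*w + 12) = (w - 4)*(w - 1)*(w - 3)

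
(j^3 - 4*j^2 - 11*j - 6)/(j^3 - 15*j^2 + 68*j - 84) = (j^2 + 2*j + 1)/(j^2 - 9*j + 14)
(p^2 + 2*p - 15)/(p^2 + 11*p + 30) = (p - 3)/(p + 6)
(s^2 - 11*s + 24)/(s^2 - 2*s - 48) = (s - 3)/(s + 6)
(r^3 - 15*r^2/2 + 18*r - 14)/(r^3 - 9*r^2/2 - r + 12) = (2*r^2 - 11*r + 14)/(2*r^2 - 5*r - 12)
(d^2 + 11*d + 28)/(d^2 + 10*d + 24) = (d + 7)/(d + 6)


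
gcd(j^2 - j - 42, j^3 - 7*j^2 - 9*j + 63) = j - 7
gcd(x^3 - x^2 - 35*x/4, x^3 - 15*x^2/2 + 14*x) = x^2 - 7*x/2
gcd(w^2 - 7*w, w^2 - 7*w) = w^2 - 7*w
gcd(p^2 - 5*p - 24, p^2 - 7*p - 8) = p - 8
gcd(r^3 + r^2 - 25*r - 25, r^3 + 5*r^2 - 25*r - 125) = r^2 - 25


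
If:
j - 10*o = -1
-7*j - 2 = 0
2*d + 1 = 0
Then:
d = -1/2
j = -2/7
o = 1/14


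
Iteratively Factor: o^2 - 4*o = (o - 4)*(o)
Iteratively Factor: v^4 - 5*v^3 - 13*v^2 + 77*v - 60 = (v + 4)*(v^3 - 9*v^2 + 23*v - 15) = (v - 5)*(v + 4)*(v^2 - 4*v + 3) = (v - 5)*(v - 1)*(v + 4)*(v - 3)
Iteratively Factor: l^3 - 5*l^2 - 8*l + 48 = (l + 3)*(l^2 - 8*l + 16) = (l - 4)*(l + 3)*(l - 4)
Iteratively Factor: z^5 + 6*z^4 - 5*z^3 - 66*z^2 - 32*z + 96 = (z + 2)*(z^4 + 4*z^3 - 13*z^2 - 40*z + 48) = (z + 2)*(z + 4)*(z^3 - 13*z + 12) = (z + 2)*(z + 4)^2*(z^2 - 4*z + 3) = (z - 1)*(z + 2)*(z + 4)^2*(z - 3)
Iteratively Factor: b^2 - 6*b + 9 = (b - 3)*(b - 3)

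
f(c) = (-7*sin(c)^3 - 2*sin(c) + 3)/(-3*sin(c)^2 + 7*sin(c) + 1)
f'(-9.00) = 4.38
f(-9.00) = -1.80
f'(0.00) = -23.00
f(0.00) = 3.00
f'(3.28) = 48749.60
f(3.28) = -144.08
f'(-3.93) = 1.90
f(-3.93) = -0.21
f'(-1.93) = -0.17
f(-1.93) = -1.30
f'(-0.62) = -1.02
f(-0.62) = -1.36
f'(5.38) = 0.03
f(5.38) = -1.25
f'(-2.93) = 72.79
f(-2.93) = -5.78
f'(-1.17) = 0.18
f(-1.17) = -1.29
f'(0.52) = -1.95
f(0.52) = 0.31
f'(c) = (6*sin(c)*cos(c) - 7*cos(c))*(-7*sin(c)^3 - 2*sin(c) + 3)/(-3*sin(c)^2 + 7*sin(c) + 1)^2 + (-21*sin(c)^2*cos(c) - 2*cos(c))/(-3*sin(c)^2 + 7*sin(c) + 1)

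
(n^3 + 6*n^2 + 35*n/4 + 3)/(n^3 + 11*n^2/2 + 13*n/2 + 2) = (n + 3/2)/(n + 1)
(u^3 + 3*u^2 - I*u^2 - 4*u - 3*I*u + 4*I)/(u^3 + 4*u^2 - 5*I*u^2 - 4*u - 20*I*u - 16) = (u - 1)/(u - 4*I)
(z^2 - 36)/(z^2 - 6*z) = (z + 6)/z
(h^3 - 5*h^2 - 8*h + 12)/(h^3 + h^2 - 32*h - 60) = (h - 1)/(h + 5)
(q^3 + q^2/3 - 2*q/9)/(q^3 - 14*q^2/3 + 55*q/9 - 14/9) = q*(3*q + 2)/(3*q^2 - 13*q + 14)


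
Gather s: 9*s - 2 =9*s - 2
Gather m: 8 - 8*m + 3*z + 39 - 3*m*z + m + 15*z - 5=m*(-3*z - 7) + 18*z + 42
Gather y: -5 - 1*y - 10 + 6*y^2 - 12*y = 6*y^2 - 13*y - 15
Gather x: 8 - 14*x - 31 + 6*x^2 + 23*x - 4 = 6*x^2 + 9*x - 27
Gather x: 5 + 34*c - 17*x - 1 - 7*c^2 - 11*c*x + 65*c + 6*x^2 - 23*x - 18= -7*c^2 + 99*c + 6*x^2 + x*(-11*c - 40) - 14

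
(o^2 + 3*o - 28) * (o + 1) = o^3 + 4*o^2 - 25*o - 28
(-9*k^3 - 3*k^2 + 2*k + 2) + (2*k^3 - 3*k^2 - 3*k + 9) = -7*k^3 - 6*k^2 - k + 11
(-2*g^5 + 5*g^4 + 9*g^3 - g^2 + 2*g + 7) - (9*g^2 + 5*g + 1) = -2*g^5 + 5*g^4 + 9*g^3 - 10*g^2 - 3*g + 6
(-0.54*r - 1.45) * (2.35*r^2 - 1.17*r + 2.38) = -1.269*r^3 - 2.7757*r^2 + 0.4113*r - 3.451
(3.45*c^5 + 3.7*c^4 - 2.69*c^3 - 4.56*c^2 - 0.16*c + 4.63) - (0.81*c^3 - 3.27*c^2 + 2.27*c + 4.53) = 3.45*c^5 + 3.7*c^4 - 3.5*c^3 - 1.29*c^2 - 2.43*c + 0.0999999999999996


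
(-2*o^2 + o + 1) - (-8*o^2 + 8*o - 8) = 6*o^2 - 7*o + 9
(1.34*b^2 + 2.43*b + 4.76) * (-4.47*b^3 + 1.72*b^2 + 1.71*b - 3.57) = -5.9898*b^5 - 8.5573*b^4 - 14.8062*b^3 + 7.5587*b^2 - 0.535500000000001*b - 16.9932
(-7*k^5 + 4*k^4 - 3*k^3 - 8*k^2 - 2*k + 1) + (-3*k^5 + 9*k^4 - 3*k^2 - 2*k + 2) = -10*k^5 + 13*k^4 - 3*k^3 - 11*k^2 - 4*k + 3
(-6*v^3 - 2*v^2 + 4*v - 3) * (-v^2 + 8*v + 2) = 6*v^5 - 46*v^4 - 32*v^3 + 31*v^2 - 16*v - 6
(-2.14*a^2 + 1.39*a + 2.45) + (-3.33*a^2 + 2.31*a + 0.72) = -5.47*a^2 + 3.7*a + 3.17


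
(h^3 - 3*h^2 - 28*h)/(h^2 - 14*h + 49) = h*(h + 4)/(h - 7)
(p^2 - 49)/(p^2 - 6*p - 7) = (p + 7)/(p + 1)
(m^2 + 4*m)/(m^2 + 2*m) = (m + 4)/(m + 2)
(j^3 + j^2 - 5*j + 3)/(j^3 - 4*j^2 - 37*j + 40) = (j^2 + 2*j - 3)/(j^2 - 3*j - 40)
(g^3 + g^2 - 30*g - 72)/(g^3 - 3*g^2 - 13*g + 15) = (g^2 - 2*g - 24)/(g^2 - 6*g + 5)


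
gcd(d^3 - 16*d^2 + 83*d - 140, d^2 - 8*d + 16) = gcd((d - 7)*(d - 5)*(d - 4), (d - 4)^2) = d - 4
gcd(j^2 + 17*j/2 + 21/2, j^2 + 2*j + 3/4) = j + 3/2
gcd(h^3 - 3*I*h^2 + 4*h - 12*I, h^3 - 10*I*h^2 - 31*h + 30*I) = h^2 - 5*I*h - 6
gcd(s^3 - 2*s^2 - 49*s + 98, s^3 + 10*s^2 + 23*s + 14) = s + 7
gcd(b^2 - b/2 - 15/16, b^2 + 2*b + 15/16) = b + 3/4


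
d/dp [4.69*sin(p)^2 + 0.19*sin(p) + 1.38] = (9.38*sin(p) + 0.19)*cos(p)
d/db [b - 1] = 1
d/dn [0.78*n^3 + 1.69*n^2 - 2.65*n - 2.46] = 2.34*n^2 + 3.38*n - 2.65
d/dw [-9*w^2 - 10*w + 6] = -18*w - 10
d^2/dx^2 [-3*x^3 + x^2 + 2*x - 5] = 2 - 18*x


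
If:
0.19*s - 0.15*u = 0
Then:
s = 0.789473684210526*u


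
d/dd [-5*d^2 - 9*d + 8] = -10*d - 9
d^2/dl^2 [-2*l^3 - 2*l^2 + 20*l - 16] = -12*l - 4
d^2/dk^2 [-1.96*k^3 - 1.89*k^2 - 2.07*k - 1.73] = -11.76*k - 3.78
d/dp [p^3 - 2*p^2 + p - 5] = 3*p^2 - 4*p + 1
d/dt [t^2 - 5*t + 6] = 2*t - 5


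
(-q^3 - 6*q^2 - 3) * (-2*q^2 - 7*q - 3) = 2*q^5 + 19*q^4 + 45*q^3 + 24*q^2 + 21*q + 9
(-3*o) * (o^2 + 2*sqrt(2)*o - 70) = -3*o^3 - 6*sqrt(2)*o^2 + 210*o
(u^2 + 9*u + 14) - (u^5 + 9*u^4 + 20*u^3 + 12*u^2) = -u^5 - 9*u^4 - 20*u^3 - 11*u^2 + 9*u + 14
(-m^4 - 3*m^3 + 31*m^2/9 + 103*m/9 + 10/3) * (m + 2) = -m^5 - 5*m^4 - 23*m^3/9 + 55*m^2/3 + 236*m/9 + 20/3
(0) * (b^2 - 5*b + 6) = 0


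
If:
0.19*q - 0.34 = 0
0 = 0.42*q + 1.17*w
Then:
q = 1.79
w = -0.64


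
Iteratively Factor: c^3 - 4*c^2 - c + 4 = (c + 1)*(c^2 - 5*c + 4) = (c - 4)*(c + 1)*(c - 1)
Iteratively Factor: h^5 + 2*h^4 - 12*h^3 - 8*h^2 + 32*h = (h - 2)*(h^4 + 4*h^3 - 4*h^2 - 16*h) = (h - 2)^2*(h^3 + 6*h^2 + 8*h) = h*(h - 2)^2*(h^2 + 6*h + 8) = h*(h - 2)^2*(h + 2)*(h + 4)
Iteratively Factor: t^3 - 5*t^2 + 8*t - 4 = (t - 1)*(t^2 - 4*t + 4) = (t - 2)*(t - 1)*(t - 2)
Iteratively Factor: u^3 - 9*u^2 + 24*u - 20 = (u - 2)*(u^2 - 7*u + 10) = (u - 5)*(u - 2)*(u - 2)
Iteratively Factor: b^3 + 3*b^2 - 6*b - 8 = (b + 4)*(b^2 - b - 2) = (b - 2)*(b + 4)*(b + 1)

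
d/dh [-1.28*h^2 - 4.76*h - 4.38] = -2.56*h - 4.76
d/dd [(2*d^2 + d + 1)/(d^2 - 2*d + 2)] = (-5*d^2 + 6*d + 4)/(d^4 - 4*d^3 + 8*d^2 - 8*d + 4)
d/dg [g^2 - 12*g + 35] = 2*g - 12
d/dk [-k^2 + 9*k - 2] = 9 - 2*k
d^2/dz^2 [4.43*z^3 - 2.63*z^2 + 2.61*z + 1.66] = 26.58*z - 5.26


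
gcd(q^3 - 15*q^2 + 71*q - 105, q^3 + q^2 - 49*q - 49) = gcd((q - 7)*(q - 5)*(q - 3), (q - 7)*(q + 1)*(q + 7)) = q - 7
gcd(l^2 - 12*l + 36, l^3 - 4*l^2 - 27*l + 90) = l - 6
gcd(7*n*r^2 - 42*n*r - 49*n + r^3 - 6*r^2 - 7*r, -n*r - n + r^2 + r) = r + 1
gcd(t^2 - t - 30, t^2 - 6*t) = t - 6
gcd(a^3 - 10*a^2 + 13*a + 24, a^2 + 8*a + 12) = 1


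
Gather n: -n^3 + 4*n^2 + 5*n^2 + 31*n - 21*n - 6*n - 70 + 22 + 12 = -n^3 + 9*n^2 + 4*n - 36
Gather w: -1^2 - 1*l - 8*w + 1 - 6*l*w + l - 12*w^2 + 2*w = -12*w^2 + w*(-6*l - 6)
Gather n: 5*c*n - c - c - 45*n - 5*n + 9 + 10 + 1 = -2*c + n*(5*c - 50) + 20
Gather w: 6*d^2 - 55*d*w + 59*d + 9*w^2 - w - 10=6*d^2 + 59*d + 9*w^2 + w*(-55*d - 1) - 10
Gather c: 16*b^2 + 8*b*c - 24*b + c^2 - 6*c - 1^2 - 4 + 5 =16*b^2 - 24*b + c^2 + c*(8*b - 6)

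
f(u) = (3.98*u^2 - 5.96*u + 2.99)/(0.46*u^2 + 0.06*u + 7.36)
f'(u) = (-0.92*u - 0.06)*(3.98*u^2 - 5.96*u + 2.99)/(0.46*u^2 + 0.06*u + 7.36)^2 + (7.96*u - 5.96)/(0.46*u^2 + 0.06*u + 7.36)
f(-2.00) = 3.40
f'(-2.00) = -1.74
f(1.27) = 0.23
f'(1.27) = 0.47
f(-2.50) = 4.24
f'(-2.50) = -1.62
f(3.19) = 2.00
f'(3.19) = 1.10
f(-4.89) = 7.05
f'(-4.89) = -0.75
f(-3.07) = 5.11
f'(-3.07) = -1.41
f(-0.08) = 0.47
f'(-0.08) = -0.90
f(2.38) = 1.12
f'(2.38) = 1.03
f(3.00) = 1.79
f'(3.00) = 1.10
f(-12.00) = 8.89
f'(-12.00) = -0.05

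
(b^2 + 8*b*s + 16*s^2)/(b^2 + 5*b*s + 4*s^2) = (b + 4*s)/(b + s)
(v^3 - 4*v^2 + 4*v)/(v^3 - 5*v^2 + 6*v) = (v - 2)/(v - 3)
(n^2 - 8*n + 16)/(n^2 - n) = (n^2 - 8*n + 16)/(n*(n - 1))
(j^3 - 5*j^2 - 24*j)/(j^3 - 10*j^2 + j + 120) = j/(j - 5)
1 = 1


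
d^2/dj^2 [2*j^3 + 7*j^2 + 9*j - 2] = 12*j + 14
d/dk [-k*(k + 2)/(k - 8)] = (-k^2 + 16*k + 16)/(k^2 - 16*k + 64)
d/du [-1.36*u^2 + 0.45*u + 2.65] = 0.45 - 2.72*u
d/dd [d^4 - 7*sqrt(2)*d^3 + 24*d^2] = d*(4*d^2 - 21*sqrt(2)*d + 48)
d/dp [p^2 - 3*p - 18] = 2*p - 3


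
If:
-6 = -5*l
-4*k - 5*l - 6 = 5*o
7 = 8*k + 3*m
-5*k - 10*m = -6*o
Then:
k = 566/253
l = 6/5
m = -919/253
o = -1060/253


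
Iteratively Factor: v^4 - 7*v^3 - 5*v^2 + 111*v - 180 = (v - 5)*(v^3 - 2*v^2 - 15*v + 36) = (v - 5)*(v - 3)*(v^2 + v - 12) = (v - 5)*(v - 3)*(v + 4)*(v - 3)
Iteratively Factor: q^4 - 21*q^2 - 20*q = (q)*(q^3 - 21*q - 20) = q*(q - 5)*(q^2 + 5*q + 4) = q*(q - 5)*(q + 4)*(q + 1)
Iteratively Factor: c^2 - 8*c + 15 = (c - 5)*(c - 3)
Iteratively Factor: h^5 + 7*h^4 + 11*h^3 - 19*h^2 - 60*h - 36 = (h + 1)*(h^4 + 6*h^3 + 5*h^2 - 24*h - 36) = (h - 2)*(h + 1)*(h^3 + 8*h^2 + 21*h + 18) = (h - 2)*(h + 1)*(h + 2)*(h^2 + 6*h + 9) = (h - 2)*(h + 1)*(h + 2)*(h + 3)*(h + 3)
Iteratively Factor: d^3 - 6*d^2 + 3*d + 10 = (d + 1)*(d^2 - 7*d + 10) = (d - 5)*(d + 1)*(d - 2)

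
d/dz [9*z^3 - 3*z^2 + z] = 27*z^2 - 6*z + 1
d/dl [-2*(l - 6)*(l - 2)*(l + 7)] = -6*l^2 + 4*l + 88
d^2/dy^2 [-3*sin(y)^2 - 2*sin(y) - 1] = 2*sin(y) - 6*cos(2*y)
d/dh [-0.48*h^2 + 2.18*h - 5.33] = 2.18 - 0.96*h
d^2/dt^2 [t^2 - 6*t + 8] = 2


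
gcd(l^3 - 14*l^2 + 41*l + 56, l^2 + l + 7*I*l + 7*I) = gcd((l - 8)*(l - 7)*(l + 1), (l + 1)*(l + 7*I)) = l + 1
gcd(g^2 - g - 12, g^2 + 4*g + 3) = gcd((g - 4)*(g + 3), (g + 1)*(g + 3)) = g + 3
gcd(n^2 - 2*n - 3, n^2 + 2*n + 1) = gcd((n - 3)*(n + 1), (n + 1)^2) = n + 1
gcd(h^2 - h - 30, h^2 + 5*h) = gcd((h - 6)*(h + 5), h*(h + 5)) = h + 5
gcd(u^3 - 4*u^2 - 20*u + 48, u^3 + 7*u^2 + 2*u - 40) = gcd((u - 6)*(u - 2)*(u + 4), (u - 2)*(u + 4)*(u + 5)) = u^2 + 2*u - 8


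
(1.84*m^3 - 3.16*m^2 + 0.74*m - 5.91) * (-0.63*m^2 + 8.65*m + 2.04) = -1.1592*m^5 + 17.9068*m^4 - 24.0466*m^3 + 3.6779*m^2 - 49.6119*m - 12.0564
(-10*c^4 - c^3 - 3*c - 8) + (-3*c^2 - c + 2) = -10*c^4 - c^3 - 3*c^2 - 4*c - 6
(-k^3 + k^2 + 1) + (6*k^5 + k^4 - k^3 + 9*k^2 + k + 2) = 6*k^5 + k^4 - 2*k^3 + 10*k^2 + k + 3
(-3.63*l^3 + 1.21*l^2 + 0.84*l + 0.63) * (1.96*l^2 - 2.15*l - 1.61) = -7.1148*l^5 + 10.1761*l^4 + 4.8892*l^3 - 2.5193*l^2 - 2.7069*l - 1.0143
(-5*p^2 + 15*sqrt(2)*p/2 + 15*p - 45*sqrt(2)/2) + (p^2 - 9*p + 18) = -4*p^2 + 6*p + 15*sqrt(2)*p/2 - 45*sqrt(2)/2 + 18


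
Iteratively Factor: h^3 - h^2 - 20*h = (h)*(h^2 - h - 20) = h*(h + 4)*(h - 5)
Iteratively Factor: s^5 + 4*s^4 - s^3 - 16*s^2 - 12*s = (s - 2)*(s^4 + 6*s^3 + 11*s^2 + 6*s) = (s - 2)*(s + 1)*(s^3 + 5*s^2 + 6*s) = (s - 2)*(s + 1)*(s + 3)*(s^2 + 2*s) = (s - 2)*(s + 1)*(s + 2)*(s + 3)*(s)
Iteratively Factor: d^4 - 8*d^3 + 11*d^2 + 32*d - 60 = (d - 2)*(d^3 - 6*d^2 - d + 30) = (d - 5)*(d - 2)*(d^2 - d - 6) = (d - 5)*(d - 3)*(d - 2)*(d + 2)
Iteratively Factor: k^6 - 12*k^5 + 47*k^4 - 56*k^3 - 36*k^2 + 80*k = (k)*(k^5 - 12*k^4 + 47*k^3 - 56*k^2 - 36*k + 80) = k*(k - 5)*(k^4 - 7*k^3 + 12*k^2 + 4*k - 16) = k*(k - 5)*(k - 2)*(k^3 - 5*k^2 + 2*k + 8) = k*(k - 5)*(k - 4)*(k - 2)*(k^2 - k - 2) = k*(k - 5)*(k - 4)*(k - 2)*(k + 1)*(k - 2)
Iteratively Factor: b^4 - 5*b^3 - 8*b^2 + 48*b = (b - 4)*(b^3 - b^2 - 12*b) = b*(b - 4)*(b^2 - b - 12) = b*(b - 4)*(b + 3)*(b - 4)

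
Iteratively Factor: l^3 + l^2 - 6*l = (l + 3)*(l^2 - 2*l) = l*(l + 3)*(l - 2)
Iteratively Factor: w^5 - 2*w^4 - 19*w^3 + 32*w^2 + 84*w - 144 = (w + 3)*(w^4 - 5*w^3 - 4*w^2 + 44*w - 48) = (w + 3)^2*(w^3 - 8*w^2 + 20*w - 16) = (w - 4)*(w + 3)^2*(w^2 - 4*w + 4) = (w - 4)*(w - 2)*(w + 3)^2*(w - 2)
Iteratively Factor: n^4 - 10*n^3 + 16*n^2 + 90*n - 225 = (n - 3)*(n^3 - 7*n^2 - 5*n + 75) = (n - 5)*(n - 3)*(n^2 - 2*n - 15) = (n - 5)*(n - 3)*(n + 3)*(n - 5)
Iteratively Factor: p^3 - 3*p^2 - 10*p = (p + 2)*(p^2 - 5*p) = (p - 5)*(p + 2)*(p)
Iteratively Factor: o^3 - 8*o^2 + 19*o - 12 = (o - 3)*(o^2 - 5*o + 4) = (o - 3)*(o - 1)*(o - 4)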